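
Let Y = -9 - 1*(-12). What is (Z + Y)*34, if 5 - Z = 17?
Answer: -306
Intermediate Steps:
Y = 3 (Y = -9 + 12 = 3)
Z = -12 (Z = 5 - 1*17 = 5 - 17 = -12)
(Z + Y)*34 = (-12 + 3)*34 = -9*34 = -306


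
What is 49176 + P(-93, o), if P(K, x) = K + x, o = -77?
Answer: 49006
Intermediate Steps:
49176 + P(-93, o) = 49176 + (-93 - 77) = 49176 - 170 = 49006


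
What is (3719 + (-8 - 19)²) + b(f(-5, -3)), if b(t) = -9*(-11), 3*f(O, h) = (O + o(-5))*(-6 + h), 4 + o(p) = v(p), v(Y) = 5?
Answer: 4547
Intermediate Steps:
o(p) = 1 (o(p) = -4 + 5 = 1)
f(O, h) = (1 + O)*(-6 + h)/3 (f(O, h) = ((O + 1)*(-6 + h))/3 = ((1 + O)*(-6 + h))/3 = (1 + O)*(-6 + h)/3)
b(t) = 99
(3719 + (-8 - 19)²) + b(f(-5, -3)) = (3719 + (-8 - 19)²) + 99 = (3719 + (-27)²) + 99 = (3719 + 729) + 99 = 4448 + 99 = 4547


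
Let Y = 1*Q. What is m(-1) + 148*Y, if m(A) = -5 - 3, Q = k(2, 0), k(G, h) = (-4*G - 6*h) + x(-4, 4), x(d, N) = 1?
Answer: -1044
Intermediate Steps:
k(G, h) = 1 - 6*h - 4*G (k(G, h) = (-4*G - 6*h) + 1 = (-6*h - 4*G) + 1 = 1 - 6*h - 4*G)
Q = -7 (Q = 1 - 6*0 - 4*2 = 1 + 0 - 8 = -7)
m(A) = -8
Y = -7 (Y = 1*(-7) = -7)
m(-1) + 148*Y = -8 + 148*(-7) = -8 - 1036 = -1044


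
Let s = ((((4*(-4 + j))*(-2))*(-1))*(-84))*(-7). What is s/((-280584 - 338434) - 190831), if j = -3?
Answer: 32928/809849 ≈ 0.040659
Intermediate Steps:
s = -32928 (s = ((((4*(-4 - 3))*(-2))*(-1))*(-84))*(-7) = ((((4*(-7))*(-2))*(-1))*(-84))*(-7) = ((-28*(-2)*(-1))*(-84))*(-7) = ((56*(-1))*(-84))*(-7) = -56*(-84)*(-7) = 4704*(-7) = -32928)
s/((-280584 - 338434) - 190831) = -32928/((-280584 - 338434) - 190831) = -32928/(-619018 - 190831) = -32928/(-809849) = -32928*(-1/809849) = 32928/809849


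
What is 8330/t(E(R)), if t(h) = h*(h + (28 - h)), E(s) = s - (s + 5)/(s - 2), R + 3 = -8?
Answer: -7735/298 ≈ -25.956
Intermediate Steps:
R = -11 (R = -3 - 8 = -11)
E(s) = s - (5 + s)/(-2 + s)
t(h) = 28*h (t(h) = h*28 = 28*h)
8330/t(E(R)) = 8330/((28*((-5 + (-11)**2 - 3*(-11))/(-2 - 11)))) = 8330/((28*((-5 + 121 + 33)/(-13)))) = 8330/((28*(-1/13*149))) = 8330/((28*(-149/13))) = 8330/(-4172/13) = 8330*(-13/4172) = -7735/298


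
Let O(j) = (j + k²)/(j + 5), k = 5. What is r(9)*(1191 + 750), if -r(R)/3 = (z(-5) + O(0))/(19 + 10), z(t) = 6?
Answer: -64053/29 ≈ -2208.7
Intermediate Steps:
O(j) = (25 + j)/(5 + j) (O(j) = (j + 5²)/(j + 5) = (j + 25)/(5 + j) = (25 + j)/(5 + j))
r(R) = -33/29 (r(R) = -3*(6 + (25 + 0)/(5 + 0))/(19 + 10) = -3*(6 + 25/5)/29 = -3*(6 + (⅕)*25)/29 = -3*(6 + 5)/29 = -33/29)
r(9)*(1191 + 750) = -33*(1191 + 750)/29 = -33/29*1941 = -64053/29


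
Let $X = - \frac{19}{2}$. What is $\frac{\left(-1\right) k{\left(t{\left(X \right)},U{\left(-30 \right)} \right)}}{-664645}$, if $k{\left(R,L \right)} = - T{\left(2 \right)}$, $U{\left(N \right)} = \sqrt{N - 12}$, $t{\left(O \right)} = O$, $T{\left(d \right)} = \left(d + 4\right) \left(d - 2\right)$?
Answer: $0$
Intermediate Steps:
$X = - \frac{19}{2}$ ($X = \left(-19\right) \frac{1}{2} = - \frac{19}{2} \approx -9.5$)
$T{\left(d \right)} = \left(-2 + d\right) \left(4 + d\right)$ ($T{\left(d \right)} = \left(4 + d\right) \left(-2 + d\right) = \left(-2 + d\right) \left(4 + d\right)$)
$U{\left(N \right)} = \sqrt{-12 + N}$
$k{\left(R,L \right)} = 0$ ($k{\left(R,L \right)} = - (-8 + 2^{2} + 2 \cdot 2) = - (-8 + 4 + 4) = \left(-1\right) 0 = 0$)
$\frac{\left(-1\right) k{\left(t{\left(X \right)},U{\left(-30 \right)} \right)}}{-664645} = \frac{\left(-1\right) 0}{-664645} = 0 \left(- \frac{1}{664645}\right) = 0$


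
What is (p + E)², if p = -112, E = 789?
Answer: 458329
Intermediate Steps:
(p + E)² = (-112 + 789)² = 677² = 458329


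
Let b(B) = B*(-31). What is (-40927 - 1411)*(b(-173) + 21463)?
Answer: -1135759188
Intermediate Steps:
b(B) = -31*B
(-40927 - 1411)*(b(-173) + 21463) = (-40927 - 1411)*(-31*(-173) + 21463) = -42338*(5363 + 21463) = -42338*26826 = -1135759188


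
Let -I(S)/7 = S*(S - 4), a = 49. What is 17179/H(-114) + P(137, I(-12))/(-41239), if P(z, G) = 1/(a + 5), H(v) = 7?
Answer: 38256018167/15588342 ≈ 2454.1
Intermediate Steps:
I(S) = -7*S*(-4 + S) (I(S) = -7*S*(S - 4) = -7*S*(-4 + S))
P(z, G) = 1/54 (P(z, G) = 1/(49 + 5) = 1/54)
17179/H(-114) + P(137, I(-12))/(-41239) = 17179/7 + (1/54)/(-41239) = 17179*(1/7) + (1/54)*(-1/41239) = 17179/7 - 1/2226906 = 38256018167/15588342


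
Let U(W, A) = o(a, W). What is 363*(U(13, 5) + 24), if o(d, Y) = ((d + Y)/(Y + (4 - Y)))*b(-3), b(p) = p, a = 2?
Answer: 18513/4 ≈ 4628.3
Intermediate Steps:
o(d, Y) = -3*Y/4 - 3*d/4 (o(d, Y) = ((d + Y)/(Y + (4 - Y)))*(-3) = ((Y + d)/4)*(-3) = ((Y + d)*(1/4))*(-3) = (Y/4 + d/4)*(-3) = -3*Y/4 - 3*d/4)
U(W, A) = -3/2 - 3*W/4 (U(W, A) = -3*W/4 - 3/4*2 = -3*W/4 - 3/2 = -3/2 - 3*W/4)
363*(U(13, 5) + 24) = 363*((-3/2 - 3/4*13) + 24) = 363*((-3/2 - 39/4) + 24) = 363*(-45/4 + 24) = 363*(51/4) = 18513/4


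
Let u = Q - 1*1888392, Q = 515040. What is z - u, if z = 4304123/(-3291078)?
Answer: 4519804249333/3291078 ≈ 1.3734e+6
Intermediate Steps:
z = -4304123/3291078 (z = 4304123*(-1/3291078) = -4304123/3291078 ≈ -1.3078)
u = -1373352 (u = 515040 - 1*1888392 = 515040 - 1888392 = -1373352)
z - u = -4304123/3291078 - 1*(-1373352) = -4304123/3291078 + 1373352 = 4519804249333/3291078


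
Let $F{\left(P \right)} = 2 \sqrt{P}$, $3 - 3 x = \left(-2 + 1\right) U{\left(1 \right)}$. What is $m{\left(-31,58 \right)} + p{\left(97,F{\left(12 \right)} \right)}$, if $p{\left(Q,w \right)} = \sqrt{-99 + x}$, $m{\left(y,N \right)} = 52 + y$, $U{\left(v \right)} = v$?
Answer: $21 + \frac{i \sqrt{879}}{3} \approx 21.0 + 9.8826 i$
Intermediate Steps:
$x = \frac{4}{3}$ ($x = 1 - \frac{\left(-2 + 1\right) 1}{3} = 1 - \frac{\left(-1\right) 1}{3} = 1 - - \frac{1}{3} = 1 + \frac{1}{3} = \frac{4}{3} \approx 1.3333$)
$p{\left(Q,w \right)} = \frac{i \sqrt{879}}{3}$ ($p{\left(Q,w \right)} = \sqrt{-99 + \frac{4}{3}} = \sqrt{- \frac{293}{3}} = \frac{i \sqrt{879}}{3}$)
$m{\left(-31,58 \right)} + p{\left(97,F{\left(12 \right)} \right)} = \left(52 - 31\right) + \frac{i \sqrt{879}}{3} = 21 + \frac{i \sqrt{879}}{3}$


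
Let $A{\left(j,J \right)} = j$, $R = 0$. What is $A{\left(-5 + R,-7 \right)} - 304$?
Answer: $-309$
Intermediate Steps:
$A{\left(-5 + R,-7 \right)} - 304 = \left(-5 + 0\right) - 304 = -5 - 304 = -309$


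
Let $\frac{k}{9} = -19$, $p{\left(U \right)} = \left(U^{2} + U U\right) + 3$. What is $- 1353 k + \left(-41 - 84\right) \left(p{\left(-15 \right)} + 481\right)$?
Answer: $114613$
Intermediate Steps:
$p{\left(U \right)} = 3 + 2 U^{2}$ ($p{\left(U \right)} = \left(U^{2} + U^{2}\right) + 3 = 2 U^{2} + 3 = 3 + 2 U^{2}$)
$k = -171$ ($k = 9 \left(-19\right) = -171$)
$- 1353 k + \left(-41 - 84\right) \left(p{\left(-15 \right)} + 481\right) = \left(-1353\right) \left(-171\right) + \left(-41 - 84\right) \left(\left(3 + 2 \left(-15\right)^{2}\right) + 481\right) = 231363 - 125 \left(\left(3 + 2 \cdot 225\right) + 481\right) = 231363 - 125 \left(\left(3 + 450\right) + 481\right) = 231363 - 125 \left(453 + 481\right) = 231363 - 116750 = 114613$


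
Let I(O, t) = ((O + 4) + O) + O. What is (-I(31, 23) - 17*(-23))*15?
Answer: 4410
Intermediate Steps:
I(O, t) = 4 + 3*O (I(O, t) = ((4 + O) + O) + O = (4 + 2*O) + O = 4 + 3*O)
(-I(31, 23) - 17*(-23))*15 = (-(4 + 3*31) - 17*(-23))*15 = (-(4 + 93) + 391)*15 = (-1*97 + 391)*15 = (-97 + 391)*15 = 294*15 = 4410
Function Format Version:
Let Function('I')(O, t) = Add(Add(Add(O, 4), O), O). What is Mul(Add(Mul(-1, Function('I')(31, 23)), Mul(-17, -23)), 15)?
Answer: 4410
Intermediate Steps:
Function('I')(O, t) = Add(4, Mul(3, O)) (Function('I')(O, t) = Add(Add(Add(4, O), O), O) = Add(Add(4, Mul(2, O)), O) = Add(4, Mul(3, O)))
Mul(Add(Mul(-1, Function('I')(31, 23)), Mul(-17, -23)), 15) = Mul(Add(Mul(-1, Add(4, Mul(3, 31))), Mul(-17, -23)), 15) = Mul(Add(Mul(-1, Add(4, 93)), 391), 15) = Mul(Add(Mul(-1, 97), 391), 15) = Mul(Add(-97, 391), 15) = Mul(294, 15) = 4410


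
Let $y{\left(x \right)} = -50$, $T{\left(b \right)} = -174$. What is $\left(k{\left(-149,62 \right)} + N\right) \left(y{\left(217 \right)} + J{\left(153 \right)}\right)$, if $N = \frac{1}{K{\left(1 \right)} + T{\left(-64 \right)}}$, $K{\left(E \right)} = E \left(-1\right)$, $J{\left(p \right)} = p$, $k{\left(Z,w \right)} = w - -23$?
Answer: $\frac{1532022}{175} \approx 8754.4$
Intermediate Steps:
$k{\left(Z,w \right)} = 23 + w$ ($k{\left(Z,w \right)} = w + 23 = 23 + w$)
$K{\left(E \right)} = - E$
$N = - \frac{1}{175}$ ($N = \frac{1}{\left(-1\right) 1 - 174} = \frac{1}{-1 - 174} = \frac{1}{-175} = - \frac{1}{175} \approx -0.0057143$)
$\left(k{\left(-149,62 \right)} + N\right) \left(y{\left(217 \right)} + J{\left(153 \right)}\right) = \left(\left(23 + 62\right) - \frac{1}{175}\right) \left(-50 + 153\right) = \left(85 - \frac{1}{175}\right) 103 = \frac{14874}{175} \cdot 103 = \frac{1532022}{175}$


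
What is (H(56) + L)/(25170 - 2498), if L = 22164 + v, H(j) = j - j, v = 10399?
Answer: 32563/22672 ≈ 1.4363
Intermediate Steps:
H(j) = 0
L = 32563 (L = 22164 + 10399 = 32563)
(H(56) + L)/(25170 - 2498) = (0 + 32563)/(25170 - 2498) = 32563/22672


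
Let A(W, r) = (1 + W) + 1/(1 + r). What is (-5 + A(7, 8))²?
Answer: 784/81 ≈ 9.6790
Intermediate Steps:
A(W, r) = 1 + W + 1/(1 + r)
(-5 + A(7, 8))² = (-5 + (2 + 7 + 8 + 7*8)/(1 + 8))² = (-5 + (2 + 7 + 8 + 56)/9)² = (-5 + (⅑)*73)² = (-5 + 73/9)² = (28/9)² = 784/81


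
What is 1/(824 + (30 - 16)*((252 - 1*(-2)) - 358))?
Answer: -1/632 ≈ -0.0015823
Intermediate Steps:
1/(824 + (30 - 16)*((252 - 1*(-2)) - 358)) = 1/(824 + 14*((252 + 2) - 358)) = 1/(824 + 14*(254 - 358)) = 1/(824 + 14*(-104)) = 1/(824 - 1456) = 1/(-632) = -1/632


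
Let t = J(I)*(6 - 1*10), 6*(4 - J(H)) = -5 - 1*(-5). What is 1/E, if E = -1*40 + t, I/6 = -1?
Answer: -1/56 ≈ -0.017857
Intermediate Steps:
I = -6 (I = 6*(-1) = -6)
J(H) = 4 (J(H) = 4 - (-5 - 1*(-5))/6 = 4 - (-5 + 5)/6 = 4 - ⅙*0 = 4 + 0 = 4)
t = -16 (t = 4*(6 - 1*10) = 4*(6 - 10) = 4*(-4) = -16)
E = -56 (E = -1*40 - 16 = -40 - 16 = -56)
1/E = 1/(-56) = -1/56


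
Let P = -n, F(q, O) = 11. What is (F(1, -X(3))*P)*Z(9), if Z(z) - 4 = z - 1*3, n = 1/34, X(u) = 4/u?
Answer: -55/17 ≈ -3.2353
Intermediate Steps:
n = 1/34 ≈ 0.029412
P = -1/34 (P = -1*1/34 = -1/34 ≈ -0.029412)
Z(z) = 1 + z (Z(z) = 4 + (z - 1*3) = 4 + (z - 3) = 4 + (-3 + z) = 1 + z)
(F(1, -X(3))*P)*Z(9) = (11*(-1/34))*(1 + 9) = -11/34*10 = -55/17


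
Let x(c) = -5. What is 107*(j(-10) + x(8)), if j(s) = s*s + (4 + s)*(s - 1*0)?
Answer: 16585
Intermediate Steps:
j(s) = s² + s*(4 + s) (j(s) = s² + (4 + s)*(s + 0) = s² + (4 + s)*s = s² + s*(4 + s))
107*(j(-10) + x(8)) = 107*(2*(-10)*(2 - 10) - 5) = 107*(2*(-10)*(-8) - 5) = 107*(160 - 5) = 107*155 = 16585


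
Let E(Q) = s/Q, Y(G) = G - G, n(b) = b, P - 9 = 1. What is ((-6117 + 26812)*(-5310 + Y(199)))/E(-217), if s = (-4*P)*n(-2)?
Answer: 2384622765/8 ≈ 2.9808e+8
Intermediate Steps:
P = 10 (P = 9 + 1 = 10)
s = 80 (s = -4*10*(-2) = -40*(-2) = 80)
Y(G) = 0
E(Q) = 80/Q
((-6117 + 26812)*(-5310 + Y(199)))/E(-217) = ((-6117 + 26812)*(-5310 + 0))/((80/(-217))) = (20695*(-5310))/((80*(-1/217))) = -109890450/(-80/217) = -109890450*(-217/80) = 2384622765/8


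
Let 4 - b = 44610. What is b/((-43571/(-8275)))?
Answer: -369114650/43571 ≈ -8471.6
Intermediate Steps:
b = -44606 (b = 4 - 1*44610 = 4 - 44610 = -44606)
b/((-43571/(-8275))) = -44606/((-43571/(-8275))) = -44606/((-43571*(-1/8275))) = -44606/43571/8275 = -44606*8275/43571 = -369114650/43571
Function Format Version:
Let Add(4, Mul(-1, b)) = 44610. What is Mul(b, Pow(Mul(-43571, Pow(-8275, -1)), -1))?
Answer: Rational(-369114650, 43571) ≈ -8471.6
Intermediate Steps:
b = -44606 (b = Add(4, Mul(-1, 44610)) = Add(4, -44610) = -44606)
Mul(b, Pow(Mul(-43571, Pow(-8275, -1)), -1)) = Mul(-44606, Pow(Mul(-43571, Pow(-8275, -1)), -1)) = Mul(-44606, Pow(Mul(-43571, Rational(-1, 8275)), -1)) = Mul(-44606, Pow(Rational(43571, 8275), -1)) = Mul(-44606, Rational(8275, 43571)) = Rational(-369114650, 43571)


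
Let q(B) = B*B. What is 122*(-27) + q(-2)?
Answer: -3290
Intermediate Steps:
q(B) = B**2
122*(-27) + q(-2) = 122*(-27) + (-2)**2 = -3294 + 4 = -3290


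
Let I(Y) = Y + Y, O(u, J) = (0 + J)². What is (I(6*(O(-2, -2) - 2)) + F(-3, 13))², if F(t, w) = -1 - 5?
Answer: 324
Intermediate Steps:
O(u, J) = J²
F(t, w) = -6
I(Y) = 2*Y
(I(6*(O(-2, -2) - 2)) + F(-3, 13))² = (2*(6*((-2)² - 2)) - 6)² = (2*(6*(4 - 2)) - 6)² = (2*(6*2) - 6)² = (2*12 - 6)² = (24 - 6)² = 18² = 324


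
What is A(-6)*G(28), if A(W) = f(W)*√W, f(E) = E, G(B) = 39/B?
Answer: -117*I*√6/14 ≈ -20.471*I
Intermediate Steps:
A(W) = W^(3/2) (A(W) = W*√W = W^(3/2))
A(-6)*G(28) = (-6)^(3/2)*(39/28) = (-6*I*√6)*(39*(1/28)) = -6*I*√6*(39/28) = -117*I*√6/14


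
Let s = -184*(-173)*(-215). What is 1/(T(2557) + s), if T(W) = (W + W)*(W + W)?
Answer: 1/19309116 ≈ 5.1789e-8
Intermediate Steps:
T(W) = 4*W**2 (T(W) = (2*W)*(2*W) = 4*W**2)
s = -6843880 (s = 31832*(-215) = -6843880)
1/(T(2557) + s) = 1/(4*2557**2 - 6843880) = 1/(4*6538249 - 6843880) = 1/(26152996 - 6843880) = 1/19309116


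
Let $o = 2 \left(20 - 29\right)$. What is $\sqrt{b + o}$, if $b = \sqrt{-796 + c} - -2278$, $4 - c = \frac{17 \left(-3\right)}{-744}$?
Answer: $\frac{\sqrt{8687440 + 31 i \sqrt{12178846}}}{62} \approx 47.54 + 0.296 i$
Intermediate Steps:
$c = \frac{975}{248}$ ($c = 4 - \frac{17 \left(-3\right)}{-744} = 4 - \left(-51\right) \left(- \frac{1}{744}\right) = 4 - \frac{17}{248} = \frac{975}{248} \approx 3.9314$)
$b = 2278 + \frac{i \sqrt{12178846}}{124}$ ($b = \sqrt{-796 + \frac{975}{248}} - -2278 = \sqrt{- \frac{196433}{248}} + 2278 = \frac{i \sqrt{12178846}}{124} + 2278 = 2278 + \frac{i \sqrt{12178846}}{124} \approx 2278.0 + 28.144 i$)
$o = -18$ ($o = 2 \left(-9\right) = -18$)
$\sqrt{b + o} = \sqrt{\left(2278 + \frac{i \sqrt{12178846}}{124}\right) - 18} = \sqrt{2260 + \frac{i \sqrt{12178846}}{124}}$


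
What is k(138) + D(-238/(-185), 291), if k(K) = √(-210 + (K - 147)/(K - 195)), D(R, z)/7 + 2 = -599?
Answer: -4207 + 3*I*√8417/19 ≈ -4207.0 + 14.486*I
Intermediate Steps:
D(R, z) = -4207 (D(R, z) = -14 + 7*(-599) = -14 - 4193 = -4207)
k(K) = √(-210 + (-147 + K)/(-195 + K))
k(138) + D(-238/(-185), 291) = √((40803 - 209*138)/(-195 + 138)) - 4207 = √((40803 - 28842)/(-57)) - 4207 = √(-1/57*11961) - 4207 = √(-3987/19) - 4207 = 3*I*√8417/19 - 4207 = -4207 + 3*I*√8417/19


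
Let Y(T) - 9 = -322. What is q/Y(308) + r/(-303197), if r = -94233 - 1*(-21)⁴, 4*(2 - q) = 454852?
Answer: 34567201549/94900661 ≈ 364.25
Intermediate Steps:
Y(T) = -313 (Y(T) = 9 - 322 = -313)
q = -113711 (q = 2 - ¼*454852 = 2 - 113713 = -113711)
r = -288714 (r = -94233 - 1*194481 = -94233 - 194481 = -288714)
q/Y(308) + r/(-303197) = -113711/(-313) - 288714/(-303197) = -113711*(-1/313) - 288714*(-1/303197) = 113711/313 + 288714/303197 = 34567201549/94900661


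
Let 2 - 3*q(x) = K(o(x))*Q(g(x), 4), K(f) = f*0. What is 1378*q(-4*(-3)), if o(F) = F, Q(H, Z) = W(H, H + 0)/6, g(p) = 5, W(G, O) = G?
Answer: 2756/3 ≈ 918.67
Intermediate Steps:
Q(H, Z) = H/6
K(f) = 0
q(x) = ⅔ (q(x) = ⅔ - 0*(⅙)*5 = ⅔ - 0*5/6 = ⅔ - ⅓*0 = ⅔ + 0 = ⅔)
1378*q(-4*(-3)) = 1378*(⅔) = 2756/3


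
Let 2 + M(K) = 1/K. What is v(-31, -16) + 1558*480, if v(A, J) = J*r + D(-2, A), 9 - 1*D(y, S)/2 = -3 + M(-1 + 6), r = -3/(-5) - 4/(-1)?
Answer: 747794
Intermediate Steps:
M(K) = -2 + 1/K
r = 23/5 (r = -3*(-⅕) - 4*(-1) = ⅗ + 4 = 23/5 ≈ 4.6000)
D(y, S) = 138/5 (D(y, S) = 18 - 2*(-3 + (-2 + 1/(-1 + 6))) = 18 - 2*(-3 + (-2 + 1/5)) = 18 - 2*(-3 + (-2 + ⅕)) = 18 - 2*(-3 - 9/5) = 18 - 2*(-24/5) = 18 + 48/5 = 138/5)
v(A, J) = 138/5 + 23*J/5 (v(A, J) = J*(23/5) + 138/5 = 23*J/5 + 138/5 = 138/5 + 23*J/5)
v(-31, -16) + 1558*480 = (138/5 + (23/5)*(-16)) + 1558*480 = (138/5 - 368/5) + 747840 = -46 + 747840 = 747794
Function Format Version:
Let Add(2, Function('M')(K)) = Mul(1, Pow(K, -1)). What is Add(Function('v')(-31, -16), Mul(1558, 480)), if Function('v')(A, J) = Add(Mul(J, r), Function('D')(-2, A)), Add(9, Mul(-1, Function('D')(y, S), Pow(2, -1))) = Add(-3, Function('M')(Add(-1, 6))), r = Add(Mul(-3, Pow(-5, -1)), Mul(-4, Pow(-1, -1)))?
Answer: 747794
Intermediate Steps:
Function('M')(K) = Add(-2, Pow(K, -1)) (Function('M')(K) = Add(-2, Mul(1, Pow(K, -1))) = Add(-2, Pow(K, -1)))
r = Rational(23, 5) (r = Add(Mul(-3, Rational(-1, 5)), Mul(-4, -1)) = Add(Rational(3, 5), 4) = Rational(23, 5) ≈ 4.6000)
Function('D')(y, S) = Rational(138, 5) (Function('D')(y, S) = Add(18, Mul(-2, Add(-3, Add(-2, Pow(Add(-1, 6), -1))))) = Add(18, Mul(-2, Add(-3, Add(-2, Pow(5, -1))))) = Add(18, Mul(-2, Add(-3, Add(-2, Rational(1, 5))))) = Add(18, Mul(-2, Add(-3, Rational(-9, 5)))) = Add(18, Mul(-2, Rational(-24, 5))) = Add(18, Rational(48, 5)) = Rational(138, 5))
Function('v')(A, J) = Add(Rational(138, 5), Mul(Rational(23, 5), J)) (Function('v')(A, J) = Add(Mul(J, Rational(23, 5)), Rational(138, 5)) = Add(Mul(Rational(23, 5), J), Rational(138, 5)) = Add(Rational(138, 5), Mul(Rational(23, 5), J)))
Add(Function('v')(-31, -16), Mul(1558, 480)) = Add(Add(Rational(138, 5), Mul(Rational(23, 5), -16)), Mul(1558, 480)) = Add(Add(Rational(138, 5), Rational(-368, 5)), 747840) = Add(-46, 747840) = 747794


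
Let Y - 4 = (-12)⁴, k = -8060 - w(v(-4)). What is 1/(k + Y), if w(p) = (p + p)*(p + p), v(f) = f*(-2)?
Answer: 1/12424 ≈ 8.0489e-5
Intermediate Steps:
v(f) = -2*f
w(p) = 4*p² (w(p) = (2*p)*(2*p) = 4*p²)
k = -8316 (k = -8060 - 4*(-2*(-4))² = -8060 - 4*8² = -8060 - 4*64 = -8060 - 1*256 = -8060 - 256 = -8316)
Y = 20740 (Y = 4 + (-12)⁴ = 4 + 20736 = 20740)
1/(k + Y) = 1/(-8316 + 20740) = 1/12424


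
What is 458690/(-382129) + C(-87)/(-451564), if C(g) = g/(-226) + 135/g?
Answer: -1357513276522177/1130930056200824 ≈ -1.2004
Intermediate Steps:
C(g) = 135/g - g/226 (C(g) = g*(-1/226) + 135/g = -g/226 + 135/g = 135/g - g/226)
458690/(-382129) + C(-87)/(-451564) = 458690/(-382129) + (135/(-87) - 1/226*(-87))/(-451564) = 458690*(-1/382129) + (135*(-1/87) + 87/226)*(-1/451564) = -458690/382129 + (-45/29 + 87/226)*(-1/451564) = -458690/382129 - 7647/6554*(-1/451564) = -458690/382129 + 7647/2959550456 = -1357513276522177/1130930056200824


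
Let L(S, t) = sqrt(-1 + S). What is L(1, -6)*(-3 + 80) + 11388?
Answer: 11388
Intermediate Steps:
L(1, -6)*(-3 + 80) + 11388 = sqrt(-1 + 1)*(-3 + 80) + 11388 = sqrt(0)*77 + 11388 = 0*77 + 11388 = 0 + 11388 = 11388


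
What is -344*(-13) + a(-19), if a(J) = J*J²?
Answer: -2387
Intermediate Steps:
a(J) = J³
-344*(-13) + a(-19) = -344*(-13) + (-19)³ = 4472 - 6859 = -2387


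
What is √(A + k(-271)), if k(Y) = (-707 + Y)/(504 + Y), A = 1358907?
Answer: √73773474249/233 ≈ 1165.7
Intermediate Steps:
k(Y) = (-707 + Y)/(504 + Y)
√(A + k(-271)) = √(1358907 + (-707 - 271)/(504 - 271)) = √(1358907 - 978/233) = √(316624353/233) = √73773474249/233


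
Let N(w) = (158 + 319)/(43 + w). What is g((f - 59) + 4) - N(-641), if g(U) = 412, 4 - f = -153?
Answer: 246853/598 ≈ 412.80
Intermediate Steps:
f = 157 (f = 4 - 1*(-153) = 4 + 153 = 157)
N(w) = 477/(43 + w)
g((f - 59) + 4) - N(-641) = 412 - 477/(43 - 641) = 412 - 477/(-598) = 412 - 477*(-1)/598 = 412 - 1*(-477/598) = 412 + 477/598 = 246853/598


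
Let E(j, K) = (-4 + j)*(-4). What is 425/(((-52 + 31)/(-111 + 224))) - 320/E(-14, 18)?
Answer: -144355/63 ≈ -2291.3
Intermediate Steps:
E(j, K) = 16 - 4*j
425/(((-52 + 31)/(-111 + 224))) - 320/E(-14, 18) = 425/(((-52 + 31)/(-111 + 224))) - 320/(16 - 4*(-14)) = 425/((-21/113)) - 320/(16 + 56) = 425/((-21*1/113)) - 320/72 = 425/(-21/113) - 320*1/72 = 425*(-113/21) - 40/9 = -48025/21 - 40/9 = -144355/63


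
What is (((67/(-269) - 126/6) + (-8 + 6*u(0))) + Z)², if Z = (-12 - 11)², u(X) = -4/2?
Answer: 17214752025/72361 ≈ 2.3790e+5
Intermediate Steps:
u(X) = -2 (u(X) = -4*½ = -2)
Z = 529 (Z = (-23)² = 529)
(((67/(-269) - 126/6) + (-8 + 6*u(0))) + Z)² = (((67/(-269) - 126/6) + (-8 + 6*(-2))) + 529)² = (((67*(-1/269) - 126*⅙) + (-8 - 12)) + 529)² = (((-67/269 - 21) - 20) + 529)² = ((-5716/269 - 20) + 529)² = (-11096/269 + 529)² = (131205/269)² = 17214752025/72361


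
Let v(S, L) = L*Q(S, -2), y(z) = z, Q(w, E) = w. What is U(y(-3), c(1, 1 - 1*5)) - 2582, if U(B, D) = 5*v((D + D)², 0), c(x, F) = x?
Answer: -2582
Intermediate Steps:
v(S, L) = L*S
U(B, D) = 0 (U(B, D) = 5*(0*(D + D)²) = 5*(0*(2*D)²) = 5*(0*(4*D²)) = 5*0 = 0)
U(y(-3), c(1, 1 - 1*5)) - 2582 = 0 - 2582 = -2582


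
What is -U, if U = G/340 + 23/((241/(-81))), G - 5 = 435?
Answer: 26369/4097 ≈ 6.4362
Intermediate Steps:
G = 440 (G = 5 + 435 = 440)
U = -26369/4097 (U = 440/340 + 23/((241/(-81))) = 440*(1/340) + 23/((241*(-1/81))) = 22/17 + 23/(-241/81) = 22/17 + 23*(-81/241) = 22/17 - 1863/241 = -26369/4097 ≈ -6.4362)
-U = -1*(-26369/4097) = 26369/4097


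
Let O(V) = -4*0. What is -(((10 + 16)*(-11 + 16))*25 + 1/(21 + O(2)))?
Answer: -68251/21 ≈ -3250.0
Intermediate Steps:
O(V) = 0
-(((10 + 16)*(-11 + 16))*25 + 1/(21 + O(2))) = -(((10 + 16)*(-11 + 16))*25 + 1/(21 + 0)) = -((26*5)*25 + 1/21) = -(130*25 + 1/21) = -(3250 + 1/21) = -1*68251/21 = -68251/21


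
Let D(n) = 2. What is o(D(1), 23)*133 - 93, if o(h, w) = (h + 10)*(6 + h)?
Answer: 12675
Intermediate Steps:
o(h, w) = (6 + h)*(10 + h) (o(h, w) = (10 + h)*(6 + h) = (6 + h)*(10 + h))
o(D(1), 23)*133 - 93 = (60 + 2² + 16*2)*133 - 93 = (60 + 4 + 32)*133 - 93 = 96*133 - 93 = 12768 - 93 = 12675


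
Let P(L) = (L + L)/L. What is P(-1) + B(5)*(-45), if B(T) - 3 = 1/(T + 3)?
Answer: -1109/8 ≈ -138.63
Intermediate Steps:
P(L) = 2 (P(L) = (2*L)/L = 2)
B(T) = 3 + 1/(3 + T) (B(T) = 3 + 1/(T + 3) = 3 + 1/(3 + T))
P(-1) + B(5)*(-45) = 2 + ((10 + 3*5)/(3 + 5))*(-45) = 2 + ((10 + 15)/8)*(-45) = 2 + ((⅛)*25)*(-45) = 2 + (25/8)*(-45) = 2 - 1125/8 = -1109/8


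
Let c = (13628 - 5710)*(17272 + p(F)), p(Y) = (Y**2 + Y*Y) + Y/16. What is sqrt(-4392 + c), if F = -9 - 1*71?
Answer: sqrt(238066114) ≈ 15429.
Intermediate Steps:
F = -80 (F = -9 - 71 = -80)
p(Y) = 2*Y**2 + Y/16 (p(Y) = (Y**2 + Y**2) + Y*(1/16) = 2*Y**2 + Y/16)
c = 238070506 (c = (13628 - 5710)*(17272 + (1/16)*(-80)*(1 + 32*(-80))) = 7918*(17272 + (1/16)*(-80)*(1 - 2560)) = 7918*(17272 + (1/16)*(-80)*(-2559)) = 7918*(17272 + 12795) = 7918*30067 = 238070506)
sqrt(-4392 + c) = sqrt(-4392 + 238070506) = sqrt(238066114)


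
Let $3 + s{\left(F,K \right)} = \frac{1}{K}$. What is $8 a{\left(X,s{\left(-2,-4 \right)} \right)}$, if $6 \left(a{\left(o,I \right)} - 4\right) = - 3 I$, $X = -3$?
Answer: $45$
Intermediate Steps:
$s{\left(F,K \right)} = -3 + \frac{1}{K}$
$a{\left(o,I \right)} = 4 - \frac{I}{2}$ ($a{\left(o,I \right)} = 4 + \frac{\left(-3\right) I}{6} = 4 - \frac{I}{2}$)
$8 a{\left(X,s{\left(-2,-4 \right)} \right)} = 8 \left(4 - \frac{-3 + \frac{1}{-4}}{2}\right) = 8 \left(4 - \frac{-3 - \frac{1}{4}}{2}\right) = 8 \left(4 - - \frac{13}{8}\right) = 8 \left(4 + \frac{13}{8}\right) = 8 \cdot \frac{45}{8} = 45$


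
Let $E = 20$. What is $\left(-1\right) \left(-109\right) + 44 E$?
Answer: $989$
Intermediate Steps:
$\left(-1\right) \left(-109\right) + 44 E = \left(-1\right) \left(-109\right) + 44 \cdot 20 = 109 + 880 = 989$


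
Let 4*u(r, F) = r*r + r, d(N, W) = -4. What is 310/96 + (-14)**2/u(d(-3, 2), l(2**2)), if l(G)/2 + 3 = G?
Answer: 1097/16 ≈ 68.563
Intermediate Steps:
l(G) = -6 + 2*G
u(r, F) = r/4 + r**2/4 (u(r, F) = (r*r + r)/4 = (r**2 + r)/4 = (r + r**2)/4 = r/4 + r**2/4)
310/96 + (-14)**2/u(d(-3, 2), l(2**2)) = 310/96 + (-14)**2/(((1/4)*(-4)*(1 - 4))) = 310*(1/96) + 196/(((1/4)*(-4)*(-3))) = 155/48 + 196/3 = 1097/16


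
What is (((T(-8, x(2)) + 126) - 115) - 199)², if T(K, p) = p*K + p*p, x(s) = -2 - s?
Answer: 19600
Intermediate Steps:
T(K, p) = p² + K*p (T(K, p) = K*p + p² = p² + K*p)
(((T(-8, x(2)) + 126) - 115) - 199)² = ((((-2 - 1*2)*(-8 + (-2 - 1*2)) + 126) - 115) - 199)² = ((((-2 - 2)*(-8 + (-2 - 2)) + 126) - 115) - 199)² = (((-4*(-8 - 4) + 126) - 115) - 199)² = (((-4*(-12) + 126) - 115) - 199)² = (((48 + 126) - 115) - 199)² = ((174 - 115) - 199)² = (59 - 199)² = (-140)² = 19600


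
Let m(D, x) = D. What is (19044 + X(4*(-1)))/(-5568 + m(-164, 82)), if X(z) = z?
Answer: -4760/1433 ≈ -3.3217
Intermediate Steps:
(19044 + X(4*(-1)))/(-5568 + m(-164, 82)) = (19044 + 4*(-1))/(-5568 - 164) = (19044 - 4)/(-5732) = 19040*(-1/5732) = -4760/1433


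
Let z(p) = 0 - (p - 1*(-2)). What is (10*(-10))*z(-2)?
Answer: 0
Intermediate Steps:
z(p) = -2 - p (z(p) = 0 - (p + 2) = 0 - (2 + p) = 0 + (-2 - p) = -2 - p)
(10*(-10))*z(-2) = (10*(-10))*(-2 - 1*(-2)) = -100*(-2 + 2) = -100*0 = 0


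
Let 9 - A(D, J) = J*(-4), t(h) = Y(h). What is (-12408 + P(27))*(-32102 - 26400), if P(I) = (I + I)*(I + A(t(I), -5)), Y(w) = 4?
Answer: 675347088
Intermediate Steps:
t(h) = 4
A(D, J) = 9 + 4*J (A(D, J) = 9 - J*(-4) = 9 - (-4)*J = 9 + 4*J)
P(I) = 2*I*(-11 + I) (P(I) = (I + I)*(I + (9 + 4*(-5))) = (2*I)*(I + (9 - 20)) = (2*I)*(I - 11) = (2*I)*(-11 + I) = 2*I*(-11 + I))
(-12408 + P(27))*(-32102 - 26400) = (-12408 + 2*27*(-11 + 27))*(-32102 - 26400) = (-12408 + 2*27*16)*(-58502) = (-12408 + 864)*(-58502) = -11544*(-58502) = 675347088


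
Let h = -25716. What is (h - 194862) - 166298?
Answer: -386876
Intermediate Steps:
(h - 194862) - 166298 = (-25716 - 194862) - 166298 = -220578 - 166298 = -386876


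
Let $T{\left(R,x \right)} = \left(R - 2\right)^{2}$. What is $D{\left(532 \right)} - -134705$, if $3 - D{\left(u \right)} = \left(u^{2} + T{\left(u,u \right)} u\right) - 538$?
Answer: $-149586578$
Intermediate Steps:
$T{\left(R,x \right)} = \left(-2 + R\right)^{2}$
$D{\left(u \right)} = 541 - u^{2} - u \left(-2 + u\right)^{2}$ ($D{\left(u \right)} = 3 - \left(\left(u^{2} + \left(-2 + u\right)^{2} u\right) - 538\right) = 3 - \left(\left(u^{2} + u \left(-2 + u\right)^{2}\right) - 538\right) = 3 - \left(-538 + u^{2} + u \left(-2 + u\right)^{2}\right) = 541 - u^{2} - u \left(-2 + u\right)^{2}$)
$D{\left(532 \right)} - -134705 = \left(541 - 532^{2} - 532 \left(-2 + 532\right)^{2}\right) - -134705 = \left(541 - 283024 - 532 \cdot 530^{2}\right) + 134705 = \left(541 - 283024 - 532 \cdot 280900\right) + 134705 = \left(541 - 283024 - 149438800\right) + 134705 = -149721283 + 134705 = -149586578$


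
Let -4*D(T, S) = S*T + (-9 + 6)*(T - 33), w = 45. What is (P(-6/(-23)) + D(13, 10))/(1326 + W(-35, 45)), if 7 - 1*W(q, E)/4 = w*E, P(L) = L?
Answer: 2173/310316 ≈ 0.0070025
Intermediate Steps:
D(T, S) = -99/4 + 3*T/4 - S*T/4 (D(T, S) = -(S*T + (-9 + 6)*(T - 33))/4 = -(S*T - 3*(-33 + T))/4 = -(S*T + (99 - 3*T))/4 = -(99 - 3*T + S*T)/4 = -99/4 + 3*T/4 - S*T/4)
W(q, E) = 28 - 180*E
(P(-6/(-23)) + D(13, 10))/(1326 + W(-35, 45)) = (-6/(-23) + (-99/4 + (3/4)*13 - 1/4*10*13))/(1326 + (28 - 180*45)) = (-6*(-1/23) + (-99/4 + 39/4 - 65/2))/(1326 + (28 - 8100)) = (6/23 - 95/2)/(1326 - 8072) = -2173/46/(-6746) = -2173/46*(-1/6746) = 2173/310316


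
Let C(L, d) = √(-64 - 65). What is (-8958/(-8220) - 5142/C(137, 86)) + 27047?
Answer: 37055883/1370 + 1714*I*√129/43 ≈ 27048.0 + 452.73*I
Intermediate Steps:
C(L, d) = I*√129 (C(L, d) = √(-129) = I*√129)
(-8958/(-8220) - 5142/C(137, 86)) + 27047 = (-8958/(-8220) - 5142*(-I*√129/129)) + 27047 = (-8958*(-1/8220) - (-1714)*I*√129/43) + 27047 = (1493/1370 + 1714*I*√129/43) + 27047 = 37055883/1370 + 1714*I*√129/43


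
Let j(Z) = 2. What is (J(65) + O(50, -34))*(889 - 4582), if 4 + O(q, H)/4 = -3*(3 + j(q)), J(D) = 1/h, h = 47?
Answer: 13187703/47 ≈ 2.8059e+5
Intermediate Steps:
J(D) = 1/47
O(q, H) = -76 (O(q, H) = -16 + 4*(-3*(3 + 2)) = -16 + 4*(-3*5) = -16 + 4*(-15) = -16 - 60 = -76)
(J(65) + O(50, -34))*(889 - 4582) = (1/47 - 76)*(889 - 4582) = -3571/47*(-3693) = 13187703/47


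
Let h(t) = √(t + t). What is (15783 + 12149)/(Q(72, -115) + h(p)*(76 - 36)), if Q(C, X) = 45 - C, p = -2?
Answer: -754164/7129 - 2234560*I/7129 ≈ -105.79 - 313.45*I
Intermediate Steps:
h(t) = √2*√t (h(t) = √(2*t) = √2*√t)
(15783 + 12149)/(Q(72, -115) + h(p)*(76 - 36)) = (15783 + 12149)/((45 - 1*72) + (√2*√(-2))*(76 - 36)) = 27932/((45 - 72) + (√2*(I*√2))*40) = 27932/(-27 + (2*I)*40) = 27932/(-27 + 80*I) = 27932*((-27 - 80*I)/7129) = 27932*(-27 - 80*I)/7129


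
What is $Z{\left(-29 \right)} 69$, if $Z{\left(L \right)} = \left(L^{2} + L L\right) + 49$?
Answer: $119439$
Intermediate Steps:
$Z{\left(L \right)} = 49 + 2 L^{2}$ ($Z{\left(L \right)} = \left(L^{2} + L^{2}\right) + 49 = 2 L^{2} + 49 = 49 + 2 L^{2}$)
$Z{\left(-29 \right)} 69 = \left(49 + 2 \left(-29\right)^{2}\right) 69 = \left(49 + 2 \cdot 841\right) 69 = \left(49 + 1682\right) 69 = 1731 \cdot 69 = 119439$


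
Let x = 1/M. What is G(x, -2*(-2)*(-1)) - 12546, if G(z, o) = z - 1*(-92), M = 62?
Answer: -772147/62 ≈ -12454.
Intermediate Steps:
x = 1/62 ≈ 0.016129
G(z, o) = 92 + z (G(z, o) = z + 92 = 92 + z)
G(x, -2*(-2)*(-1)) - 12546 = (92 + 1/62) - 12546 = 5705/62 - 12546 = -772147/62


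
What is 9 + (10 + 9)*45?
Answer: 864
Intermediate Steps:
9 + (10 + 9)*45 = 9 + 19*45 = 9 + 855 = 864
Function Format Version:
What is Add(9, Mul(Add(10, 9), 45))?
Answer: 864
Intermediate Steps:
Add(9, Mul(Add(10, 9), 45)) = Add(9, Mul(19, 45)) = Add(9, 855) = 864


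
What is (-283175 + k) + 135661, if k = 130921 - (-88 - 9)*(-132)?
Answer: -29397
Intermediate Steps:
k = 118117 (k = 130921 - (-97)*(-132) = 130921 - 1*12804 = 130921 - 12804 = 118117)
(-283175 + k) + 135661 = (-283175 + 118117) + 135661 = -165058 + 135661 = -29397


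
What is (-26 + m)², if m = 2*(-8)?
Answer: 1764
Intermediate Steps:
m = -16
(-26 + m)² = (-26 - 16)² = (-42)² = 1764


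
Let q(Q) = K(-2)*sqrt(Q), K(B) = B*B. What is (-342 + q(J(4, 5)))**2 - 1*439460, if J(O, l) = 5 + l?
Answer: -322336 - 2736*sqrt(10) ≈ -3.3099e+5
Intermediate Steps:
K(B) = B**2
q(Q) = 4*sqrt(Q) (q(Q) = (-2)**2*sqrt(Q) = 4*sqrt(Q))
(-342 + q(J(4, 5)))**2 - 1*439460 = (-342 + 4*sqrt(5 + 5))**2 - 1*439460 = (-342 + 4*sqrt(10))**2 - 439460 = -439460 + (-342 + 4*sqrt(10))**2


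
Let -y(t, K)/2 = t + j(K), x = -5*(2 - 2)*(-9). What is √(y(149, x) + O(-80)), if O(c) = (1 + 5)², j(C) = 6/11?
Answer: I*√31834/11 ≈ 16.22*I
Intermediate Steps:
j(C) = 6/11 (j(C) = 6*(1/11) = 6/11)
x = 0 (x = -5*0*(-9) = 0*(-9) = 0)
y(t, K) = -12/11 - 2*t (y(t, K) = -2*(t + 6/11) = -2*(6/11 + t) = -12/11 - 2*t)
O(c) = 36 (O(c) = 6² = 36)
√(y(149, x) + O(-80)) = √((-12/11 - 2*149) + 36) = √((-12/11 - 298) + 36) = √(-3290/11 + 36) = √(-2894/11) = I*√31834/11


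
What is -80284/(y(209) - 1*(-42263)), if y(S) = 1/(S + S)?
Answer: -33558712/17665935 ≈ -1.8996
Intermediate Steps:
y(S) = 1/(2*S)
-80284/(y(209) - 1*(-42263)) = -80284/((½)/209 - 1*(-42263)) = -80284/((½)*(1/209) + 42263) = -80284/(1/418 + 42263) = -80284/17665935/418 = -80284*418/17665935 = -33558712/17665935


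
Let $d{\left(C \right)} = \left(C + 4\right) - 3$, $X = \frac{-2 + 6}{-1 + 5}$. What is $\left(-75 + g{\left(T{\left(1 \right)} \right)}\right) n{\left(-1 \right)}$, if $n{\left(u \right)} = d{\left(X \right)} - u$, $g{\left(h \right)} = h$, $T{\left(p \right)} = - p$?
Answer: $-228$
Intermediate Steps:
$X = 1$ ($X = \frac{4}{4} = 4 \cdot \frac{1}{4} = 1$)
$d{\left(C \right)} = 1 + C$ ($d{\left(C \right)} = \left(4 + C\right) - 3 = 1 + C$)
$n{\left(u \right)} = 2 - u$ ($n{\left(u \right)} = \left(1 + 1\right) - u = 2 - u$)
$\left(-75 + g{\left(T{\left(1 \right)} \right)}\right) n{\left(-1 \right)} = \left(-75 - 1\right) \left(2 - -1\right) = \left(-75 - 1\right) \left(2 + 1\right) = \left(-76\right) 3 = -228$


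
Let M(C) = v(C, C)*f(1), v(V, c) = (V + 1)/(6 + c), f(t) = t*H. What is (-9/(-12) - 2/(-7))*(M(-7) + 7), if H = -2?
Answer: -145/28 ≈ -5.1786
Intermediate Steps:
f(t) = -2*t (f(t) = t*(-2) = -2*t)
v(V, c) = (1 + V)/(6 + c)
M(C) = -2*(1 + C)/(6 + C) (M(C) = ((1 + C)/(6 + C))*(-2*1) = ((1 + C)/(6 + C))*(-2) = -2*(1 + C)/(6 + C))
(-9/(-12) - 2/(-7))*(M(-7) + 7) = (-9/(-12) - 2/(-7))*(2*(-1 - 1*(-7))/(6 - 7) + 7) = (-9*(-1/12) - 2*(-⅐))*(2*(-1 + 7)/(-1) + 7) = (¾ + 2/7)*(2*(-1)*6 + 7) = 29*(-12 + 7)/28 = (29/28)*(-5) = -145/28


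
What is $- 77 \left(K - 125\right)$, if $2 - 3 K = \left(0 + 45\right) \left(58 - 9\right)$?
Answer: $\frac{198506}{3} \approx 66169.0$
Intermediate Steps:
$K = - \frac{2203}{3}$ ($K = \frac{2}{3} - \frac{\left(0 + 45\right) \left(58 - 9\right)}{3} = \frac{2}{3} - \frac{45 \cdot 49}{3} = \frac{2}{3} - 735 = - \frac{2203}{3} \approx -734.33$)
$- 77 \left(K - 125\right) = - 77 \left(- \frac{2203}{3} - 125\right) = \left(-77\right) \left(- \frac{2578}{3}\right) = \frac{198506}{3}$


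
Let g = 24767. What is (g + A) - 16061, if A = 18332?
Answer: 27038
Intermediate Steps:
(g + A) - 16061 = (24767 + 18332) - 16061 = 43099 - 16061 = 27038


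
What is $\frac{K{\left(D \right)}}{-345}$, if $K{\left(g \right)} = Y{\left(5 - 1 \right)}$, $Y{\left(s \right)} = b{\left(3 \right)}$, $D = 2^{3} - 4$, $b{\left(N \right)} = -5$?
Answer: $\frac{1}{69} \approx 0.014493$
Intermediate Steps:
$D = 4$ ($D = 8 - 4 = 4$)
$Y{\left(s \right)} = -5$
$K{\left(g \right)} = -5$
$\frac{K{\left(D \right)}}{-345} = - \frac{5}{-345} = \left(-5\right) \left(- \frac{1}{345}\right) = \frac{1}{69}$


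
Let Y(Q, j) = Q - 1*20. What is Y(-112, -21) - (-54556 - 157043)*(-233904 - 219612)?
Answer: -95963532216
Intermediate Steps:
Y(Q, j) = -20 + Q (Y(Q, j) = Q - 20 = -20 + Q)
Y(-112, -21) - (-54556 - 157043)*(-233904 - 219612) = (-20 - 112) - (-54556 - 157043)*(-233904 - 219612) = -132 - (-211599)*(-453516) = -132 - 1*95963532084 = -132 - 95963532084 = -95963532216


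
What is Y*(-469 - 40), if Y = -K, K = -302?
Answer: -153718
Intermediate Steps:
Y = 302 (Y = -1*(-302) = 302)
Y*(-469 - 40) = 302*(-469 - 40) = 302*(-509) = -153718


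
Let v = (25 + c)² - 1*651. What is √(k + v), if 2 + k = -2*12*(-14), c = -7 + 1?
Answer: 2*√11 ≈ 6.6332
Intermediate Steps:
c = -6
k = 334 (k = -2 - 2*12*(-14) = -2 - 24*(-14) = -2 + 336 = 334)
v = -290 (v = (25 - 6)² - 1*651 = 19² - 651 = 361 - 651 = -290)
√(k + v) = √(334 - 290) = √44 = 2*√11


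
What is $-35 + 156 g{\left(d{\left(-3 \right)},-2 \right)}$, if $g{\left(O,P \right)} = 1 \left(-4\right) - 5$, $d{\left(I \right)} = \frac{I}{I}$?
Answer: $-1439$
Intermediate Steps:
$d{\left(I \right)} = 1$
$g{\left(O,P \right)} = -9$ ($g{\left(O,P \right)} = -4 - 5 = -9$)
$-35 + 156 g{\left(d{\left(-3 \right)},-2 \right)} = -35 + 156 \left(-9\right) = -35 - 1404 = -1439$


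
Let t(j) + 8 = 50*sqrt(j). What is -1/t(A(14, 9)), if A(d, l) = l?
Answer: -1/142 ≈ -0.0070423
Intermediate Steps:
t(j) = -8 + 50*sqrt(j)
-1/t(A(14, 9)) = -1/(-8 + 50*sqrt(9)) = -1/(-8 + 50*3) = -1/(-8 + 150) = -1/142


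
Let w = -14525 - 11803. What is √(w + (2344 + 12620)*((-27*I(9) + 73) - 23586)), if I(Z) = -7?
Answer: 2*I*√87261666 ≈ 18683.0*I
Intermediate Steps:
w = -26328
√(w + (2344 + 12620)*((-27*I(9) + 73) - 23586)) = √(-26328 + (2344 + 12620)*((-27*(-7) + 73) - 23586)) = √(-26328 + 14964*((189 + 73) - 23586)) = √(-26328 + 14964*(262 - 23586)) = √(-26328 + 14964*(-23324)) = √(-26328 - 349020336) = √(-349046664) = 2*I*√87261666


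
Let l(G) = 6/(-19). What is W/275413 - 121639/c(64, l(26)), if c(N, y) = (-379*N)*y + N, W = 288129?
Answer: -594234769225/40417408576 ≈ -14.702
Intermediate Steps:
l(G) = -6/19 (l(G) = 6*(-1/19) = -6/19)
c(N, y) = N - 379*N*y (c(N, y) = -379*N*y + N = N - 379*N*y)
W/275413 - 121639/c(64, l(26)) = 288129/275413 - 121639*1/(64*(1 - 379*(-6/19))) = 288129*(1/275413) - 121639*1/(64*(1 + 2274/19)) = 288129/275413 - 121639/(64*(2293/19)) = 288129/275413 - 121639/146752/19 = 288129/275413 - 121639*19/146752 = 288129/275413 - 2311141/146752 = -594234769225/40417408576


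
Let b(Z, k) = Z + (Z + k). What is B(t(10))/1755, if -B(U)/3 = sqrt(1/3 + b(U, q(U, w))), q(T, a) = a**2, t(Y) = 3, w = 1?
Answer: -sqrt(66)/1755 ≈ -0.0046291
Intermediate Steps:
b(Z, k) = k + 2*Z
B(U) = -3*sqrt(4/3 + 2*U) (B(U) = -3*sqrt(1/3 + (1**2 + 2*U)) = -3*sqrt(1/3 + (1 + 2*U)) = -3*sqrt(4/3 + 2*U))
B(t(10))/1755 = -sqrt(12 + 18*3)/1755 = -sqrt(12 + 54)*(1/1755) = -sqrt(66)*(1/1755) = -sqrt(66)/1755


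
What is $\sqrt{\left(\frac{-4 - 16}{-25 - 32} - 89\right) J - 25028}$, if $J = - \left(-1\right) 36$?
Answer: $\frac{2 i \sqrt{2546798}}{19} \approx 167.99 i$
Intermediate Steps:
$J = 36$ ($J = \left(-1\right) \left(-36\right) = 36$)
$\sqrt{\left(\frac{-4 - 16}{-25 - 32} - 89\right) J - 25028} = \sqrt{\left(\frac{-4 - 16}{-25 - 32} - 89\right) 36 - 25028} = \sqrt{\left(- \frac{20}{-57} - 89\right) 36 - 25028} = \sqrt{\left(\left(-20\right) \left(- \frac{1}{57}\right) - 89\right) 36 - 25028} = \sqrt{\left(\frac{20}{57} - 89\right) 36 - 25028} = \sqrt{\left(- \frac{5053}{57}\right) 36 - 25028} = \sqrt{- \frac{60636}{19} - 25028} = \sqrt{- \frac{536168}{19}} = \frac{2 i \sqrt{2546798}}{19}$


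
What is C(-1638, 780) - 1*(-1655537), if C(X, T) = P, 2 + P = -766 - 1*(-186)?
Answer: 1654955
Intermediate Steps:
P = -582 (P = -2 + (-766 - 1*(-186)) = -2 + (-766 + 186) = -2 - 580 = -582)
C(X, T) = -582
C(-1638, 780) - 1*(-1655537) = -582 - 1*(-1655537) = -582 + 1655537 = 1654955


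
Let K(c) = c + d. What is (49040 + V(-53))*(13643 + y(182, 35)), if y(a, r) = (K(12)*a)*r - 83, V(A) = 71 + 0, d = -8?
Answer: 1917293440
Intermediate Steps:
V(A) = 71
K(c) = -8 + c (K(c) = c - 8 = -8 + c)
y(a, r) = -83 + 4*a*r (y(a, r) = ((-8 + 12)*a)*r - 83 = (4*a)*r - 83 = 4*a*r - 83 = -83 + 4*a*r)
(49040 + V(-53))*(13643 + y(182, 35)) = (49040 + 71)*(13643 + (-83 + 4*182*35)) = 49111*(13643 + (-83 + 25480)) = 49111*(13643 + 25397) = 49111*39040 = 1917293440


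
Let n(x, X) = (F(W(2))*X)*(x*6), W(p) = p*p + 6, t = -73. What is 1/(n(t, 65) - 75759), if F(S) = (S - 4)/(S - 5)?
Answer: -1/109923 ≈ -9.0973e-6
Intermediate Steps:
W(p) = 6 + p² (W(p) = p² + 6 = 6 + p²)
F(S) = (-4 + S)/(-5 + S)
n(x, X) = 36*X*x/5 (n(x, X) = (((-4 + (6 + 2²))/(-5 + (6 + 2²)))*X)*(x*6) = (((-4 + (6 + 4))/(-5 + (6 + 4)))*X)*(6*x) = (((-4 + 10)/(-5 + 10))*X)*(6*x) = ((6/5)*X)*(6*x) = (((⅕)*6)*X)*(6*x) = (6*X/5)*(6*x) = 36*X*x/5)
1/(n(t, 65) - 75759) = 1/((36/5)*65*(-73) - 75759) = 1/(-34164 - 75759) = 1/(-109923) = -1/109923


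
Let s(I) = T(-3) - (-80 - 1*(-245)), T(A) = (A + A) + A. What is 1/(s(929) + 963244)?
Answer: 1/963070 ≈ 1.0383e-6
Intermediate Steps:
T(A) = 3*A (T(A) = 2*A + A = 3*A)
s(I) = -174 (s(I) = 3*(-3) - (-80 - 1*(-245)) = -9 - (-80 + 245) = -9 - 1*165 = -9 - 165 = -174)
1/(s(929) + 963244) = 1/(-174 + 963244) = 1/963070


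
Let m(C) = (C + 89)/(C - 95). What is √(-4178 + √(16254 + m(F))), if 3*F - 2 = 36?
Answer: √(-254895602 + 247*√991564951)/247 ≈ 63.644*I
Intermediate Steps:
F = 38/3 (F = ⅔ + (⅓)*36 = ⅔ + 12 = 38/3 ≈ 12.667)
m(C) = (89 + C)/(-95 + C)
√(-4178 + √(16254 + m(F))) = √(-4178 + √(16254 + (89 + 38/3)/(-95 + 38/3))) = √(-4178 + √(16254 + (305/3)/(-247/3))) = √(-4178 + √(16254 - 3/247*305/3)) = √(-4178 + √(16254 - 305/247)) = √(-4178 + √(4014433/247)) = √(-4178 + √991564951/247)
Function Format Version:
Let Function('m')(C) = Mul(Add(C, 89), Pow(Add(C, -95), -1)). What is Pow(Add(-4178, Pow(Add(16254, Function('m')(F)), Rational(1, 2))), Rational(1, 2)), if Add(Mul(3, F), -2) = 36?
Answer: Mul(Rational(1, 247), Pow(Add(-254895602, Mul(247, Pow(991564951, Rational(1, 2)))), Rational(1, 2))) ≈ Mul(63.644, I)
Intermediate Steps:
F = Rational(38, 3) (F = Add(Rational(2, 3), Mul(Rational(1, 3), 36)) = Add(Rational(2, 3), 12) = Rational(38, 3) ≈ 12.667)
Function('m')(C) = Mul(Pow(Add(-95, C), -1), Add(89, C)) (Function('m')(C) = Mul(Add(89, C), Pow(Add(-95, C), -1)) = Mul(Pow(Add(-95, C), -1), Add(89, C)))
Pow(Add(-4178, Pow(Add(16254, Function('m')(F)), Rational(1, 2))), Rational(1, 2)) = Pow(Add(-4178, Pow(Add(16254, Mul(Pow(Add(-95, Rational(38, 3)), -1), Add(89, Rational(38, 3)))), Rational(1, 2))), Rational(1, 2)) = Pow(Add(-4178, Pow(Add(16254, Mul(Pow(Rational(-247, 3), -1), Rational(305, 3))), Rational(1, 2))), Rational(1, 2)) = Pow(Add(-4178, Pow(Add(16254, Mul(Rational(-3, 247), Rational(305, 3))), Rational(1, 2))), Rational(1, 2)) = Pow(Add(-4178, Pow(Add(16254, Rational(-305, 247)), Rational(1, 2))), Rational(1, 2)) = Pow(Add(-4178, Pow(Rational(4014433, 247), Rational(1, 2))), Rational(1, 2)) = Pow(Add(-4178, Mul(Rational(1, 247), Pow(991564951, Rational(1, 2)))), Rational(1, 2))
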